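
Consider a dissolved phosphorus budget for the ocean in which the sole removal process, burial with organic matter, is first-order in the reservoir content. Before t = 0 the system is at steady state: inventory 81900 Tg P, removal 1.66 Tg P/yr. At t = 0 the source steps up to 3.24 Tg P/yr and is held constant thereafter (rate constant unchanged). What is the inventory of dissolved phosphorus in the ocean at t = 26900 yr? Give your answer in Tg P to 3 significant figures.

115000 Tg P

τ = M₀/F₀ = 81900/1.66 = 49340 yr; rate constant k = 1/τ.
New steady state M_∞ = F₁/k = F₁·τ = 3.24 × 49340 = 159850 Tg P.
M(t) = M_∞ + (M₀ − M_∞)·e^(−t/τ); t/τ = 26900/49340 = 0.5452, so e^(−t/τ) = 0.5797.
M(t) = 159850 − 77950 × 0.5797 = 114660 Tg P.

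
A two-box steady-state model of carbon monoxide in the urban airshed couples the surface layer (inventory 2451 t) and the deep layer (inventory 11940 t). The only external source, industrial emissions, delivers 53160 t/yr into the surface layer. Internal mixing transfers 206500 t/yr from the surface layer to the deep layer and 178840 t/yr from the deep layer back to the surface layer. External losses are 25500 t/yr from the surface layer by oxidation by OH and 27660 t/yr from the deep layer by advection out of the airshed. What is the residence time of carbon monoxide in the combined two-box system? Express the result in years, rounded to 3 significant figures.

Residence time in the combined system uses the total inventory and the total *external* removal — internal exchanges between the two boxes cancel.
M_total = 2451 + 11940 = 14391 t.
ΣF_external_out = 25500 + 27660 = 53160 t/yr.
τ = M_total / ΣF_ext = 14391 / 53160 = 0.2707 yr.

0.271 yr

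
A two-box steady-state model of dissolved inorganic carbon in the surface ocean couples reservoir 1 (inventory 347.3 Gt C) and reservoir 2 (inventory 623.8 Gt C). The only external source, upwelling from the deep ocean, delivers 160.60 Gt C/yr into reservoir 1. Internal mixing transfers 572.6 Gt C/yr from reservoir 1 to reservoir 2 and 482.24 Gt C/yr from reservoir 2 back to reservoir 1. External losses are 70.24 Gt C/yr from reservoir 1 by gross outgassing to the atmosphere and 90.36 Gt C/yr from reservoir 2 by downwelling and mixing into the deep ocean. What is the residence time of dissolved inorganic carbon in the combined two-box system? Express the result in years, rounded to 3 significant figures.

6.05 yr

For the system as a whole, the A↔B exchange is internal and contributes nothing to the throughput; only the external sinks remove mass.
M_total = 347.3 + 623.8 = 971.10 Gt C.
ΣF_external_out = 70.24 + 90.36 = 160.60 Gt C/yr.
τ = M_total / ΣF_ext = 971.10 / 160.60 = 6.047 yr.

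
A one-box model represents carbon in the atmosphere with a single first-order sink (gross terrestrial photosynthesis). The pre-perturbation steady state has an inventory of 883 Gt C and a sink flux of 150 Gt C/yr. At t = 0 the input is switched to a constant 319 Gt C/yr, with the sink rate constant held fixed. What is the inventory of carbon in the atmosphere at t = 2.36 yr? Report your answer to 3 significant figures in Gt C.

The sink rate constant is k = F₀/M₀ = 150/883 = 0.1699 yr⁻¹.
Solving dM/dt = F₁ − kM with M(0) = M₀ gives M(t) = F₁/k + (M₀ − F₁/k)·e^(−kt).
F₁/k = 319/0.1699 = 1877.8 Gt C; kt = 0.1699 × 2.36 = 0.4009, e^(−kt) = 0.6697.
M(2.36) = 1877.8 + (883 − 1877.8) × 0.6697 = 1877.8 − 666.3 = 1211.6 Gt C.

1210 Gt C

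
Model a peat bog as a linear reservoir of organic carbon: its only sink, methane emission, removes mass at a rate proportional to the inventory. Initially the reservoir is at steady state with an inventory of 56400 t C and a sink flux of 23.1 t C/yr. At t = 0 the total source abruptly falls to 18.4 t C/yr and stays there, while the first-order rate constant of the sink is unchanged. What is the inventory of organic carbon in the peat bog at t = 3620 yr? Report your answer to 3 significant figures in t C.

Residence time τ = M₀/F₀ = 2442 yr. The eventual steady state is M_∞ = M₀·(F₁/F₀) = 56400 × 18.4/23.1 = 44925 t C.
The anomaly ΔM(t) = M(t) − M_∞ decays as ΔM₀·e^(−t/τ) with ΔM₀ = 56400 − 44925 = 11480 t C.
At t = 3620 yr, e^(−t/τ) = e^(−1.483) = 0.2270, so ΔM = 2605 t C and M = 44925 + 2605 = 47530 t C.

47500 t C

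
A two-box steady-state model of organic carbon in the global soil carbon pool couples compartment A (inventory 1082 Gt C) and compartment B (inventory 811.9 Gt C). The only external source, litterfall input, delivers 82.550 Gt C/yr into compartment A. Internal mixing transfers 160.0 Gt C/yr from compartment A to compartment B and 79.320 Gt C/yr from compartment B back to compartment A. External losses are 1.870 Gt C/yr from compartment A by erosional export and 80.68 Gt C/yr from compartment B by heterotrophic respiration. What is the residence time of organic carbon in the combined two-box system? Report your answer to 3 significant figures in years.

For the system as a whole, the A↔B exchange is internal and contributes nothing to the throughput; only the external sinks remove mass.
M_total = 1082 + 811.9 = 1893.9 Gt C.
ΣF_external_out = 1.870 + 80.68 = 82.550 Gt C/yr.
τ = M_total / ΣF_ext = 1893.9 / 82.550 = 22.94 yr.

22.9 yr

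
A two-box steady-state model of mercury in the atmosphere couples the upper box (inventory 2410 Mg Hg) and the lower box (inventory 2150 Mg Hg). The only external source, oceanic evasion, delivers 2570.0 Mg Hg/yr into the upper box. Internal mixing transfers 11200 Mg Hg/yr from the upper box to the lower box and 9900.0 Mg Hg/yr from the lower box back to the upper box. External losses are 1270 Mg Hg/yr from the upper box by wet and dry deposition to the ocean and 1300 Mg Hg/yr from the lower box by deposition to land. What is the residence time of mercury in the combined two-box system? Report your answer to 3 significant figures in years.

1.77 yr

Residence time in the combined system uses the total inventory and the total *external* removal — internal exchanges between the two boxes cancel.
M_total = 2410 + 2150 = 4560.0 Mg Hg.
ΣF_external_out = 1270 + 1300 = 2570.0 Mg Hg/yr.
τ = M_total / ΣF_ext = 4560.0 / 2570.0 = 1.774 yr.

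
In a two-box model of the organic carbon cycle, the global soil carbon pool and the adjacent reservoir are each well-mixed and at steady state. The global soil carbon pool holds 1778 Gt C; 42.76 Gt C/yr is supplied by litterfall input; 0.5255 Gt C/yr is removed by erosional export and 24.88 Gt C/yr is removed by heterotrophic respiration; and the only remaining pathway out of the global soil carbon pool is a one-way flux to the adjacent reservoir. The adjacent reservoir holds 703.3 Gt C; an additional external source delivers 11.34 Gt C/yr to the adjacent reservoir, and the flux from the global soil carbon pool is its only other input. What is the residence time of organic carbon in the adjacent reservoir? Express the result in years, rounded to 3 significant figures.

24.5 yr

Balance the global soil carbon pool: ΣF_in = 42.760 Gt C/yr.
Flux to the adjacent reservoir = ΣF_in − (0.5255 + 24.88) = 17.354 Gt C/yr.
Total input to the adjacent reservoir = 17.354 + 11.34 = 28.694 Gt C/yr; at steady state this equals its total output.
τ = M / F = 703.3 / 28.694 = 24.51 yr.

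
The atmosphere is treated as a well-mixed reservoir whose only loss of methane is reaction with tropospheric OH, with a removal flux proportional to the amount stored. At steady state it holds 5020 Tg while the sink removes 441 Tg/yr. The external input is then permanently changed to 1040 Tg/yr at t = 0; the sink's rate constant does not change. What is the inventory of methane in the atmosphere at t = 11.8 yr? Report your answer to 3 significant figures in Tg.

9420 Tg

τ = M₀/F₀ = 5020/441 = 11.38 yr; rate constant k = 1/τ.
New steady state M_∞ = F₁/k = F₁·τ = 1040 × 11.38 = 11839 Tg.
M(t) = M_∞ + (M₀ − M_∞)·e^(−t/τ); t/τ = 11.8/11.38 = 1.037, so e^(−t/τ) = 0.3547.
M(t) = 11839 − 6819 × 0.3547 = 9420.3 Tg.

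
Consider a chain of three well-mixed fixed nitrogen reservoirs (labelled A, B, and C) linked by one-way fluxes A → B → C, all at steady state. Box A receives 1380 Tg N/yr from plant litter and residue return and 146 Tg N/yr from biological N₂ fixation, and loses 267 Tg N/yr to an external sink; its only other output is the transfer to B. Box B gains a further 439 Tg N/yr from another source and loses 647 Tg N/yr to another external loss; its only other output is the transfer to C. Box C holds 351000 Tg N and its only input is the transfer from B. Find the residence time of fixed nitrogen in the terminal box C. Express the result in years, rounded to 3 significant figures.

334 yr

Box A: F(A→B) = (1380 + 146) − 267 = 1259.0 Tg N/yr.
Box B: F(B→C) = (1259.0 + 439) − 647 = 1051.0 Tg N/yr.
Box C throughput = its input = 1051.0 Tg N/yr; τ = 351000 / 1051.0 = 334.0 yr.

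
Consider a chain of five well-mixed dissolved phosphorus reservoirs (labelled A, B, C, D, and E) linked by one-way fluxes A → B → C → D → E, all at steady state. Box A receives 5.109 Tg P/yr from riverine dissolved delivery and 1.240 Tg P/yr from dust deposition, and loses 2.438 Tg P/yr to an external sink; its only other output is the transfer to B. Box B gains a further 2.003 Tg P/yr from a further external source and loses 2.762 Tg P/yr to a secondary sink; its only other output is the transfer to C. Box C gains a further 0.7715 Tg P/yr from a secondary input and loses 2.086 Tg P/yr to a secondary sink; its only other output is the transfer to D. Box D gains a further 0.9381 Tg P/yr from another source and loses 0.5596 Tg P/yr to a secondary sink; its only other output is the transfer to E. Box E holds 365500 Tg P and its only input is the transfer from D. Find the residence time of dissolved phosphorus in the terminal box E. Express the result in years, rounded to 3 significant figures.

165000 yr

Box A: F(A→B) = (5.109 + 1.240) − 2.438 = 3.9110 Tg P/yr.
Box B: F(B→C) = (3.9110 + 2.003) − 2.762 = 3.1520 Tg P/yr.
Box C: F(C→D) = (3.1520 + 0.7715) − 2.086 = 1.8375 Tg P/yr.
Box D: F(D→E) = (1.8375 + 0.9381) − 0.5596 = 2.2160 Tg P/yr.
Box E throughput = its input = 2.2160 Tg P/yr; τ = 365500 / 2.2160 = 164900 yr.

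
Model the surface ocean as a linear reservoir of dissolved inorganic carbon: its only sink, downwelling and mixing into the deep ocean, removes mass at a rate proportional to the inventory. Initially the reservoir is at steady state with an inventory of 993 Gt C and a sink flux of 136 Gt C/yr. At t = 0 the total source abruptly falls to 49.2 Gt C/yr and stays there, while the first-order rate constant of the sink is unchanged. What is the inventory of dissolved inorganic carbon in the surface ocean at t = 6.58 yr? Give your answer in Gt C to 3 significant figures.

617 Gt C

τ = M₀/F₀ = 993/136 = 7.301 yr; rate constant k = 1/τ.
New steady state M_∞ = F₁/k = F₁·τ = 49.2 × 7.301 = 359.23 Gt C.
M(t) = M_∞ + (M₀ − M_∞)·e^(−t/τ); t/τ = 6.58/7.301 = 0.9012, so e^(−t/τ) = 0.4061.
M(t) = 359.23 + 633.8 × 0.4061 = 616.60 Gt C.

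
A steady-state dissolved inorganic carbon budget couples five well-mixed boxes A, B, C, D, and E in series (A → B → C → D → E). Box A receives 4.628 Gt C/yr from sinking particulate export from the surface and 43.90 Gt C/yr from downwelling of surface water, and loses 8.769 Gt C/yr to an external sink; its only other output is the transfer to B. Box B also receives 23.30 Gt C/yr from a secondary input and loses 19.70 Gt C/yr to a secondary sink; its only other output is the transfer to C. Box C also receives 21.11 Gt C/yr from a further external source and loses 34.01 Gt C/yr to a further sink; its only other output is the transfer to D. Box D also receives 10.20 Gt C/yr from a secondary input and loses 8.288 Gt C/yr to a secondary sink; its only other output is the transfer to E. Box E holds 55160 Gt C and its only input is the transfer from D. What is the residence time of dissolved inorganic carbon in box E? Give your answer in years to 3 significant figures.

1700 yr

Box A: F(A→B) = (4.628 + 43.90) − 8.769 = 39.759 Gt C/yr.
Box B: F(B→C) = (39.759 + 23.30) − 19.70 = 43.359 Gt C/yr.
Box C: F(C→D) = (43.359 + 21.11) − 34.01 = 30.459 Gt C/yr.
Box D: F(D→E) = (30.459 + 10.20) − 8.288 = 32.371 Gt C/yr.
Box E throughput = its input = 32.371 Gt C/yr; τ = 55160 / 32.371 = 1704 yr.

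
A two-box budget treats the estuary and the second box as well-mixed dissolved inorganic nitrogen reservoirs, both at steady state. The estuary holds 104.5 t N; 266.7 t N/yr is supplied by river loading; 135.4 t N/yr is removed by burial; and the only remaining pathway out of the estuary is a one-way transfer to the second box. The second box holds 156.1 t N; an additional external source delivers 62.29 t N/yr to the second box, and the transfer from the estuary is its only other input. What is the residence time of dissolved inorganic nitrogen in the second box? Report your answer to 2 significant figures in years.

0.81 yr

Balance the estuary: ΣF_in = 266.70 t N/yr.
Transfer to the second box = ΣF_in − (135.4) = 131.30 t N/yr.
Total input to the second box = 131.30 + 62.29 = 193.59 t N/yr; at steady state this equals its total output.
τ = M / F = 156.1 / 193.59 = 0.8063 yr.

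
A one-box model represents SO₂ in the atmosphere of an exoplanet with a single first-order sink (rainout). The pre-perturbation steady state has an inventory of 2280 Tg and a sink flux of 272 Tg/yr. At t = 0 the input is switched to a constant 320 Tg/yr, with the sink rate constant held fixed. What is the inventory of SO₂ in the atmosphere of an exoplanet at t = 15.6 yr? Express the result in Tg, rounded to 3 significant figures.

τ = M₀/F₀ = 2280/272 = 8.382 yr; rate constant k = 1/τ.
New steady state M_∞ = F₁/k = F₁·τ = 320 × 8.382 = 2682.4 Tg.
M(t) = M_∞ + (M₀ − M_∞)·e^(−t/τ); t/τ = 15.6/8.382 = 1.861, so e^(−t/τ) = 0.1555.
M(t) = 2682.4 − 402.4 × 0.1555 = 2619.8 Tg.

2620 Tg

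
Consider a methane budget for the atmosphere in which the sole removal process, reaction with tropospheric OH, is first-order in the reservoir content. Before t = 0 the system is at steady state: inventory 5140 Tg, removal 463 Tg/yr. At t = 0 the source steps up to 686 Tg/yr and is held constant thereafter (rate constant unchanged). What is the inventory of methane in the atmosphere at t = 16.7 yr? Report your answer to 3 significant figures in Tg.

The sink rate constant is k = F₀/M₀ = 463/5140 = 0.09008 yr⁻¹.
Solving dM/dt = F₁ − kM with M(0) = M₀ gives M(t) = F₁/k + (M₀ − F₁/k)·e^(−kt).
F₁/k = 686/0.09008 = 7615.6 Tg; kt = 0.09008 × 16.7 = 1.504, e^(−kt) = 0.2222.
M(16.7) = 7615.6 + (5140 − 7615.6) × 0.2222 = 7615.6 − 550.0 = 7065.6 Tg.

7070 Tg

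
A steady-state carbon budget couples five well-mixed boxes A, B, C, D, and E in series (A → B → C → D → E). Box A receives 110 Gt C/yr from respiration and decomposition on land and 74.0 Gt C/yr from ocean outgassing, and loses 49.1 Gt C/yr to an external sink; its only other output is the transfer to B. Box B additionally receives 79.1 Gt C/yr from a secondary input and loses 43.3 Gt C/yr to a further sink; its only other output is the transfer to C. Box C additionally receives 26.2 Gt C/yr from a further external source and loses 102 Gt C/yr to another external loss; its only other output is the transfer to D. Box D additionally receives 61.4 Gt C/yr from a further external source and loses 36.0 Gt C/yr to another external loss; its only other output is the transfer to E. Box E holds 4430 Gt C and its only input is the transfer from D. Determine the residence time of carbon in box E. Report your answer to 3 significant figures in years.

36.8 yr

Box A: F(A→B) = (110 + 74.0) − 49.1 = 134.90 Gt C/yr.
Box B: F(B→C) = (134.90 + 79.1) − 43.3 = 170.70 Gt C/yr.
Box C: F(C→D) = (170.70 + 26.2) − 102 = 94.900 Gt C/yr.
Box D: F(D→E) = (94.900 + 61.4) − 36.0 = 120.30 Gt C/yr.
Box E throughput = its input = 120.30 Gt C/yr; τ = 4430 / 120.30 = 36.82 yr.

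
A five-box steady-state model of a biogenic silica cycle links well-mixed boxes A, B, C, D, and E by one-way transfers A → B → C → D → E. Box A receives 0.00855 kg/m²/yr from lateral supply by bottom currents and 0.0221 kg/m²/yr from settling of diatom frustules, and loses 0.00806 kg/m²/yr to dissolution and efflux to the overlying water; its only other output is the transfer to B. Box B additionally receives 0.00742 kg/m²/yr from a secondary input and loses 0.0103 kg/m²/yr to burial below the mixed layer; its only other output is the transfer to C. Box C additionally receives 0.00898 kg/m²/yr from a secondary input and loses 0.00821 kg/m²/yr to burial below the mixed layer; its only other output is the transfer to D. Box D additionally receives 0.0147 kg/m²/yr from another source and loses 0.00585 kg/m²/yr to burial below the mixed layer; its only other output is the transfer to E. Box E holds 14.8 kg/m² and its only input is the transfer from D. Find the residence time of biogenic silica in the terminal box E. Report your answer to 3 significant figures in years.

Box A: F(A→B) = (0.00855 + 0.0221) − 0.00806 = 0.022590 kg/m²/yr.
Box B: F(B→C) = (0.022590 + 0.00742) − 0.0103 = 0.019710 kg/m²/yr.
Box C: F(C→D) = (0.019710 + 0.00898) − 0.00821 = 0.020480 kg/m²/yr.
Box D: F(D→E) = (0.020480 + 0.0147) − 0.00585 = 0.029330 kg/m²/yr.
Box E throughput = its input = 0.029330 kg/m²/yr; τ = 14.8 / 0.029330 = 504.6 yr.

505 yr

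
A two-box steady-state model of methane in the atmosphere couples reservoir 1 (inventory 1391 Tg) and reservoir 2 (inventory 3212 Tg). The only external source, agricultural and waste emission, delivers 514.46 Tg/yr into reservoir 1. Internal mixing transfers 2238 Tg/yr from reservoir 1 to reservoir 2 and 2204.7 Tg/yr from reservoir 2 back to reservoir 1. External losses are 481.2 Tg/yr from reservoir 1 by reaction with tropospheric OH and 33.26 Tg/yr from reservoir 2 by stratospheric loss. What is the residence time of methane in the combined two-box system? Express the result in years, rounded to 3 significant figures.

For the system as a whole, the A↔B exchange is internal and contributes nothing to the throughput; only the external sinks remove mass.
M_total = 1391 + 3212 = 4603.0 Tg.
ΣF_external_out = 481.2 + 33.26 = 514.46 Tg/yr.
τ = M_total / ΣF_ext = 4603.0 / 514.46 = 8.947 yr.

8.95 yr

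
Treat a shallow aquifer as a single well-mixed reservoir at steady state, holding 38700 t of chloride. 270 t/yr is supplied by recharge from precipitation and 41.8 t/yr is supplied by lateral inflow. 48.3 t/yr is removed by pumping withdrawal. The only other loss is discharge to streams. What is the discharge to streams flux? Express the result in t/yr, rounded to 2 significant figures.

260 t/yr

At steady state ΣF_in = ΣF_out.
ΣF_in = 270 + 41.8 = 311.80 t/yr.
Discharge to streams flux = ΣF_in − (48.3) = 311.80 − 48.30 = 263.5 t/yr.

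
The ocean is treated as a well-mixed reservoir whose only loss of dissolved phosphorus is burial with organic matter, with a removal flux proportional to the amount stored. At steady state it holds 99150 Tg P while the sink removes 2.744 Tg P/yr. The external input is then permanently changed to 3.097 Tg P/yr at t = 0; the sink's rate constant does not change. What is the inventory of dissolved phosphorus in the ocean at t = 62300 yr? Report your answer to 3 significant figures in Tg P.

110000 Tg P

The sink rate constant is k = F₀/M₀ = 2.744/99150 = 2.768×10^-5 yr⁻¹.
Solving dM/dt = F₁ − kM with M(0) = M₀ gives M(t) = F₁/k + (M₀ − F₁/k)·e^(−kt).
F₁/k = 3.097/2.768×10^-5 = 111910 Tg P; kt = 2.768×10^-5 × 62300 = 1.724, e^(−kt) = 0.1783.
M(62300) = 111910 + (99150 − 111910) × 0.1783 = 111910 − 2275 = 109630 Tg P.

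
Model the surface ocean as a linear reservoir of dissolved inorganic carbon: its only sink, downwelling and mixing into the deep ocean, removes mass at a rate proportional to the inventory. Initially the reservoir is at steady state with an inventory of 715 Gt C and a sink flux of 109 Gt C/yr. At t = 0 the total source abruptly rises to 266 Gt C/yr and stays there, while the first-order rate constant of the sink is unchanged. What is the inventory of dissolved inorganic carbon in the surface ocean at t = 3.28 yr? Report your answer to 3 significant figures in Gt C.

Residence time τ = M₀/F₀ = 6.560 yr. The eventual steady state is M_∞ = M₀·(F₁/F₀) = 715 × 266/109 = 1744.9 Gt C.
The anomaly ΔM(t) = M(t) − M_∞ decays as ΔM₀·e^(−t/τ) with ΔM₀ = 715 − 1744.9 = −1030 Gt C.
At t = 3.28 yr, e^(−t/τ) = e^(−0.5000) = 0.6065, so ΔM = −624.6 Gt C and M = 1744.9 − 624.6 = 1120.2 Gt C.

1120 Gt C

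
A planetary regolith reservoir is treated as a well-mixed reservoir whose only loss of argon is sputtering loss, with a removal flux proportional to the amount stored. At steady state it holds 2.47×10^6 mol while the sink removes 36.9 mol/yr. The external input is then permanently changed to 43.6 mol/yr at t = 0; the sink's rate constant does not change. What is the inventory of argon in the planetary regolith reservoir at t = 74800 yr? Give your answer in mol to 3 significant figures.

The sink rate constant is k = F₀/M₀ = 36.9/2.47×10^6 = 1.494×10^-5 yr⁻¹.
Solving dM/dt = F₁ − kM with M(0) = M₀ gives M(t) = F₁/k + (M₀ − F₁/k)·e^(−kt).
F₁/k = 43.6/1.494×10^-5 = 2.9185×10^6 mol; kt = 1.494×10^-5 × 74800 = 1.117, e^(−kt) = 0.3271.
M(74800) = 2.9185×10^6 + (2.47×10^6 − 2.9185×10^6) × 0.3271 = 2.9185×10^6 − 146700 = 2.7718×10^6 mol.

2.77×10^6 mol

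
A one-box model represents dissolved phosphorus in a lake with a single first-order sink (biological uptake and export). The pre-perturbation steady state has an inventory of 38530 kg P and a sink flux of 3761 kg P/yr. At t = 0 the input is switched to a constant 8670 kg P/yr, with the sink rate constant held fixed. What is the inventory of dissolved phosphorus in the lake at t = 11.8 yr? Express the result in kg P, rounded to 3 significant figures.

The sink rate constant is k = F₀/M₀ = 3761/38530 = 0.09761 yr⁻¹.
Solving dM/dt = F₁ − kM with M(0) = M₀ gives M(t) = F₁/k + (M₀ − F₁/k)·e^(−kt).
F₁/k = 8670/0.09761 = 88821 kg P; kt = 0.09761 × 11.8 = 1.152, e^(−kt) = 0.3161.
M(11.8) = 88821 + (38530 − 88821) × 0.3161 = 88821 − 15890 = 72926 kg P.

72900 kg P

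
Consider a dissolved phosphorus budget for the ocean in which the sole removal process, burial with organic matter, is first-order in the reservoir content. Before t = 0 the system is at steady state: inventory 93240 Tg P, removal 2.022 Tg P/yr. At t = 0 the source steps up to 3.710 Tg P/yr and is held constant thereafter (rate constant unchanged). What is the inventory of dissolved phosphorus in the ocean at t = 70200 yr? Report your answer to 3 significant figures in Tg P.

τ = M₀/F₀ = 93240/2.022 = 46110 yr; rate constant k = 1/τ.
New steady state M_∞ = F₁/k = F₁·τ = 3.710 × 46110 = 171080 Tg P.
M(t) = M_∞ + (M₀ − M_∞)·e^(−t/τ); t/τ = 70200/46110 = 1.522, so e^(−t/τ) = 0.2182.
M(t) = 171080 − 77840 × 0.2182 = 154090 Tg P.

154000 Tg P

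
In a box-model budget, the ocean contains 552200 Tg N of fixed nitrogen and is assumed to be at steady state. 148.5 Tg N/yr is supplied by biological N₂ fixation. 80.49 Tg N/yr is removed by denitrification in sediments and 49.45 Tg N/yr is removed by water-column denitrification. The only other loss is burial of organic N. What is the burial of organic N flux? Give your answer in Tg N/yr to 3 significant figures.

At steady state ΣF_in = ΣF_out.
ΣF_in = 148.50 Tg N/yr.
Burial of organic N flux = ΣF_in − (80.49 + 49.45) = 148.50 − 129.9 = 18.56 Tg N/yr.

18.6 Tg N/yr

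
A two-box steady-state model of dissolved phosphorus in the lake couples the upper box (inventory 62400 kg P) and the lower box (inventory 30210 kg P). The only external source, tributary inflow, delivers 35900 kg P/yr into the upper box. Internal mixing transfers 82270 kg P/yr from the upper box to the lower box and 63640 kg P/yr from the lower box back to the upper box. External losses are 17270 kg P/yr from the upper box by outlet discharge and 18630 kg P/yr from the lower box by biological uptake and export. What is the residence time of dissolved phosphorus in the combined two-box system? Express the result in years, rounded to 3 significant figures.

Residence time in the combined system uses the total inventory and the total *external* removal — internal exchanges between the two boxes cancel.
M_total = 62400 + 30210 = 92610 kg P.
ΣF_external_out = 17270 + 18630 = 35900 kg P/yr.
τ = M_total / ΣF_ext = 92610 / 35900 = 2.580 yr.

2.58 yr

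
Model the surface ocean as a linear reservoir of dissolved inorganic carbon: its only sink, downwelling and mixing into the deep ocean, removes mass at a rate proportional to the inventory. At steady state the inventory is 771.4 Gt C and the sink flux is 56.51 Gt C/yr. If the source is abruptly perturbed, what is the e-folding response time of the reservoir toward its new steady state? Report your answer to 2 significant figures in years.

For a linear reservoir the response time equals the residence time τ = M/F.
τ = 771.4 / 56.51 = 13.65 yr.

14 yr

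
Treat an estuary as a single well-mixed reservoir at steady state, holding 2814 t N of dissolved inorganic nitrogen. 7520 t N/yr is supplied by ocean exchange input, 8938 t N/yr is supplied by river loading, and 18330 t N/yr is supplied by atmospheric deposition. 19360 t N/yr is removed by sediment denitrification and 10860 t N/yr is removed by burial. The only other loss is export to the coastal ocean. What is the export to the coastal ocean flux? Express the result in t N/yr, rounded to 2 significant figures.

At steady state ΣF_in = ΣF_out.
ΣF_in = 7520 + 8938 + 18330 = 34788 t N/yr.
Export to the coastal ocean flux = ΣF_in − (19360 + 10860) = 34788 − 30220 = 4568 t N/yr.

4600 t N/yr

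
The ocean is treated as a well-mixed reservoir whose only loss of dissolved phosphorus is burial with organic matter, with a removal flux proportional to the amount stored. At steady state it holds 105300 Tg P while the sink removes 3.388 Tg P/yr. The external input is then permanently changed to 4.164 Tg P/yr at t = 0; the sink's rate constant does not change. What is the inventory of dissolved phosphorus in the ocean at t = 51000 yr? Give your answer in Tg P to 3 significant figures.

125000 Tg P

Residence time τ = M₀/F₀ = 31080 yr. The eventual steady state is M_∞ = M₀·(F₁/F₀) = 105300 × 4.164/3.388 = 129420 Tg P.
The anomaly ΔM(t) = M(t) − M_∞ decays as ΔM₀·e^(−t/τ) with ΔM₀ = 105300 − 129420 = −24120 Tg P.
At t = 51000 yr, e^(−t/τ) = e^(−1.641) = 0.1938, so ΔM = −4674 Tg P and M = 129420 − 4674 = 124740 Tg P.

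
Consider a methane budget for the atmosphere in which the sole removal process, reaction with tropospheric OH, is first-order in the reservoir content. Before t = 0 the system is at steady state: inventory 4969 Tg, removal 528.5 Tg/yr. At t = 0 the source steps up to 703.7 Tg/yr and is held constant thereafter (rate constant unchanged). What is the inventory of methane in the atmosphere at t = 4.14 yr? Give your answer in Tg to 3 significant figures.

τ = M₀/F₀ = 4969/528.5 = 9.402 yr; rate constant k = 1/τ.
New steady state M_∞ = F₁/k = F₁·τ = 703.7 × 9.402 = 6616.2 Tg.
M(t) = M_∞ + (M₀ − M_∞)·e^(−t/τ); t/τ = 4.14/9.402 = 0.4403, so e^(−t/τ) = 0.6438.
M(t) = 6616.2 − 1647 × 0.6438 = 5555.7 Tg.

5560 Tg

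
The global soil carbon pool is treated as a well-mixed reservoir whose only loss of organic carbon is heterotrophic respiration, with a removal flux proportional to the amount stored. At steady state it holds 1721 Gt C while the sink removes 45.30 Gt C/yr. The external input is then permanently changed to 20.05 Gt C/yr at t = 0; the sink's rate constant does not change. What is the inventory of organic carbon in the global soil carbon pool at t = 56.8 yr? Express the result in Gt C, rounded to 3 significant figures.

977 Gt C

The sink rate constant is k = F₀/M₀ = 45.30/1721 = 0.02632 yr⁻¹.
Solving dM/dt = F₁ − kM with M(0) = M₀ gives M(t) = F₁/k + (M₀ − F₁/k)·e^(−kt).
F₁/k = 20.05/0.02632 = 761.72 Gt C; kt = 0.02632 × 56.8 = 1.495, e^(−kt) = 0.2242.
M(56.8) = 761.72 + (1721 − 761.72) × 0.2242 = 761.72 + 215.1 = 976.82 Gt C.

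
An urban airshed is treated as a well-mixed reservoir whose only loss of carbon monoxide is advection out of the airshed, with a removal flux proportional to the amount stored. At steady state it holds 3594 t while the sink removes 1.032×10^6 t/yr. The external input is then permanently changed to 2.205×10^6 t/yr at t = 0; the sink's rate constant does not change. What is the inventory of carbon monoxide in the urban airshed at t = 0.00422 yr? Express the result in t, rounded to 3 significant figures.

6460 t

The sink rate constant is k = F₀/M₀ = 1.032×10^6/3594 = 287.1 yr⁻¹.
Solving dM/dt = F₁ − kM with M(0) = M₀ gives M(t) = F₁/k + (M₀ − F₁/k)·e^(−kt).
F₁/k = 2.205×10^6/287.1 = 7679.0 t; kt = 287.1 × 0.00422 = 1.212, e^(−kt) = 0.2977.
M(0.00422) = 7679.0 + (3594 − 7679.0) × 0.2977 = 7679.0 − 1216 = 6463.0 t.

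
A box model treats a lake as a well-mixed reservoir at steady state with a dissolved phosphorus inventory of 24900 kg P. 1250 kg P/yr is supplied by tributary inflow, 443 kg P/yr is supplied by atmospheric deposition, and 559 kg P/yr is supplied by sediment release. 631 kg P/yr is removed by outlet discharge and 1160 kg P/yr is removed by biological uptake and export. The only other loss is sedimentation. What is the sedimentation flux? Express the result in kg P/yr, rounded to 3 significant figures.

461 kg P/yr

At steady state ΣF_in = ΣF_out.
ΣF_in = 1250 + 443 + 559 = 2252.0 kg P/yr.
Sedimentation flux = ΣF_in − (631 + 1160) = 2252.0 − 1791 = 461.0 kg P/yr.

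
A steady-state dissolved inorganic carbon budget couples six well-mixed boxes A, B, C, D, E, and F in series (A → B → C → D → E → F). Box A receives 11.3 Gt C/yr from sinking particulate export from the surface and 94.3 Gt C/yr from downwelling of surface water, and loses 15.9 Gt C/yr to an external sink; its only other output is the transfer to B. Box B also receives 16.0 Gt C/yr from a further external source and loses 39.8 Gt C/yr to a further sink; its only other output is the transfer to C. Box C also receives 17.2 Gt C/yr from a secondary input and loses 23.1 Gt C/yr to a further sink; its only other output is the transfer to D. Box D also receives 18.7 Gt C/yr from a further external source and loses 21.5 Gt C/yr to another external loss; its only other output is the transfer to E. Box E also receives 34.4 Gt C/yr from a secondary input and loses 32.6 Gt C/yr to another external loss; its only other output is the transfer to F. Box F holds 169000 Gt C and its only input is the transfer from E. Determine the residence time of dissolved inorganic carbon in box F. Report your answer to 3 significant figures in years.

2860 yr

Box A: F(A→B) = (11.3 + 94.3) − 15.9 = 89.700 Gt C/yr.
Box B: F(B→C) = (89.700 + 16.0) − 39.8 = 65.900 Gt C/yr.
Box C: F(C→D) = (65.900 + 17.2) − 23.1 = 60.000 Gt C/yr.
Box D: F(D→E) = (60.000 + 18.7) − 21.5 = 57.200 Gt C/yr.
Box E: F(E→F) = (57.200 + 34.4) − 32.6 = 59.000 Gt C/yr.
Box F throughput = its input = 59.000 Gt C/yr; τ = 169000 / 59.000 = 2864 yr.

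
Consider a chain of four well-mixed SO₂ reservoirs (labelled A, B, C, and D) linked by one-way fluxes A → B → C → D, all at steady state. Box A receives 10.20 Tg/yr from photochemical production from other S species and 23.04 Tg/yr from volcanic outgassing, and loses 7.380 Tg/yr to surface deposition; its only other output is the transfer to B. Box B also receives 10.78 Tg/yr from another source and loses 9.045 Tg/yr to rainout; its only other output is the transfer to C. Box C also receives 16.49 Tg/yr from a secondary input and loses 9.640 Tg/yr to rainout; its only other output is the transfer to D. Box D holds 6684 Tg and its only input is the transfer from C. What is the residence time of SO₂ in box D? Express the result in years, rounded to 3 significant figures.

Box A: F(A→B) = (10.20 + 23.04) − 7.380 = 25.860 Tg/yr.
Box B: F(B→C) = (25.860 + 10.78) − 9.045 = 27.595 Tg/yr.
Box C: F(C→D) = (27.595 + 16.49) − 9.640 = 34.445 Tg/yr.
Box D throughput = its input = 34.445 Tg/yr; τ = 6684 / 34.445 = 194.0 yr.

194 yr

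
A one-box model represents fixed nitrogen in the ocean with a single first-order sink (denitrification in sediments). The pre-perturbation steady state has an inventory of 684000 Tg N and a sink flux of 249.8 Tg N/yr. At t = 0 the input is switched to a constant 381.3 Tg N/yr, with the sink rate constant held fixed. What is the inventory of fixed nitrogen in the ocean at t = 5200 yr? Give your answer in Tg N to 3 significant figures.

990000 Tg N

The sink rate constant is k = F₀/M₀ = 249.8/684000 = 0.0003652 yr⁻¹.
Solving dM/dt = F₁ − kM with M(0) = M₀ gives M(t) = F₁/k + (M₀ − F₁/k)·e^(−kt).
F₁/k = 381.3/0.0003652 = 1.0441×10^6 Tg N; kt = 0.0003652 × 5200 = 1.899, e^(−kt) = 0.1497.
M(5200) = 1.0441×10^6 + (684000 − 1.0441×10^6) × 0.1497 = 1.0441×10^6 − 53910 = 990170 Tg N.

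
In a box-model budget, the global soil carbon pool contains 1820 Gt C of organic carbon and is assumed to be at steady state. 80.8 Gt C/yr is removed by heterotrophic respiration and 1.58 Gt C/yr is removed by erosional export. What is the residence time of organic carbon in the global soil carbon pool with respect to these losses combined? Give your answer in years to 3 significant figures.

Total removal = 80.80 + 1.580 = 82.380 Gt C/yr.
τ = M / ΣF_out = 1820 / 82.380 = 22.09 yr.

22.1 yr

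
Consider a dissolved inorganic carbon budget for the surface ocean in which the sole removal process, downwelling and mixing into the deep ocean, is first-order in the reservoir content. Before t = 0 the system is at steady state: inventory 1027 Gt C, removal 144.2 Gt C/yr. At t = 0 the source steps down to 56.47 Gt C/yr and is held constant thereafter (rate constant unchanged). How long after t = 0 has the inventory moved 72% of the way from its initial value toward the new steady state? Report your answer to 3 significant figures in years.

τ = M₀/F₀ = 1027/144.2 = 7.122 yr.
The remaining gap fraction is e^(−t/τ); 72% covered ⇒ e^(−t/τ) = 0.280.
t = −τ ln(0.280) = 7.122 × 1.273 = 9.066 yr.

9.07 yr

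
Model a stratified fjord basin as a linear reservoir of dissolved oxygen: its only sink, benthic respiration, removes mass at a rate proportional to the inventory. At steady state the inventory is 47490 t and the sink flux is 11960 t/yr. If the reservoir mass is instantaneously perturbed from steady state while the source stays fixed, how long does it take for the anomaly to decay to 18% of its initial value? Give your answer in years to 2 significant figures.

For a linear reservoir the anomaly decays as exp(−t/τ) with τ = M/F = 47490/11960 = 3.971 yr.
exp(−t/τ) = 0.18 ⇒ t = −τ ln(0.18) = 3.971 × 1.715 = 6.809 yr.

6.8 yr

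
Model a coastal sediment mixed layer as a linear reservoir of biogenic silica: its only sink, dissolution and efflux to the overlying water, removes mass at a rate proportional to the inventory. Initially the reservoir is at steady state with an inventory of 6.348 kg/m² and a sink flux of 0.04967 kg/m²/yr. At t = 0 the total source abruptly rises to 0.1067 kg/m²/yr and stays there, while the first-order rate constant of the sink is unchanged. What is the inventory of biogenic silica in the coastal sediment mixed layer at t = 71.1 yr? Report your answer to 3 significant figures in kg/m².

Residence time τ = M₀/F₀ = 127.8 yr. The eventual steady state is M_∞ = M₀·(F₁/F₀) = 6.348 × 0.1067/0.04967 = 13.637 kg/m².
The anomaly ΔM(t) = M(t) − M_∞ decays as ΔM₀·e^(−t/τ) with ΔM₀ = 6.348 − 13.637 = −7.289 kg/m².
At t = 71.1 yr, e^(−t/τ) = e^(−0.5563) = 0.5733, so ΔM = −4.179 kg/m² and M = 13.637 − 4.179 = 9.4580 kg/m².

9.46 kg/m²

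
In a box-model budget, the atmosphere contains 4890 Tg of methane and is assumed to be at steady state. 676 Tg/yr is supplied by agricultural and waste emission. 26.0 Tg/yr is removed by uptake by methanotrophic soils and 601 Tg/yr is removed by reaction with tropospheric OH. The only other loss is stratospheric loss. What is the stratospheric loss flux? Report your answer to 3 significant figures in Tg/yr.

49.0 Tg/yr

At steady state ΣF_in = ΣF_out.
ΣF_in = 676.00 Tg/yr.
Stratospheric loss flux = ΣF_in − (26.0 + 601) = 676.00 − 627.0 = 49.00 Tg/yr.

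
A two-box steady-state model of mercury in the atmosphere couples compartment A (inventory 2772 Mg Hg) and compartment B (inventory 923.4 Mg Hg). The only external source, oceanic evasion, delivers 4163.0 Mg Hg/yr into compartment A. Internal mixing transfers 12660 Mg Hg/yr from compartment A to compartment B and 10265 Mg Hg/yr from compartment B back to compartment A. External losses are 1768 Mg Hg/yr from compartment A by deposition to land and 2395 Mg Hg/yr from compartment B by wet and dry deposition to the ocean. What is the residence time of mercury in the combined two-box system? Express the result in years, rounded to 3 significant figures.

0.888 yr

For the system as a whole, the A↔B exchange is internal and contributes nothing to the throughput; only the external sinks remove mass.
M_total = 2772 + 923.4 = 3695.4 Mg Hg.
ΣF_external_out = 1768 + 2395 = 4163.0 Mg Hg/yr.
τ = M_total / ΣF_ext = 3695.4 / 4163.0 = 0.8877 yr.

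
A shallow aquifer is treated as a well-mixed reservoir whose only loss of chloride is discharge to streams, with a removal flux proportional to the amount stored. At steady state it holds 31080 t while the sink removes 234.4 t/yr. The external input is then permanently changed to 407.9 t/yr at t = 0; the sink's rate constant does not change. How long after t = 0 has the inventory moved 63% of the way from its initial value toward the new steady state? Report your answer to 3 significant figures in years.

τ = M₀/F₀ = 31080/234.4 = 132.6 yr.
The remaining gap fraction is e^(−t/τ); 63% covered ⇒ e^(−t/τ) = 0.370.
t = −τ ln(0.370) = 132.6 × 0.9943 = 131.8 yr.

132 yr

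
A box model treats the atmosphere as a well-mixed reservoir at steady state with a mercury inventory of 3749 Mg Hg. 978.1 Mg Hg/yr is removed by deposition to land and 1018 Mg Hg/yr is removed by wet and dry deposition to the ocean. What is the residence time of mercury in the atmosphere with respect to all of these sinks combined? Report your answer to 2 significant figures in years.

Total removal flux = 978.1 + 1018 = 1996.1 Mg Hg/yr.
τ = M / ΣF_out = 3749 / 1996.1 = 1.878 yr.

1.9 yr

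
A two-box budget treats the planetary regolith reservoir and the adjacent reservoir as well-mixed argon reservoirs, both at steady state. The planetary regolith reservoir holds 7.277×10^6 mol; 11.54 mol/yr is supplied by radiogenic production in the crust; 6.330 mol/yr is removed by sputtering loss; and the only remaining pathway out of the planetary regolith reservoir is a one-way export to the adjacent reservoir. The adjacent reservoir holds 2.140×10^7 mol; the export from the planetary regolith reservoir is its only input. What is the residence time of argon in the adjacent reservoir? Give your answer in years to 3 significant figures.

Balance the planetary regolith reservoir: ΣF_in = 11.540 mol/yr.
Export to the adjacent reservoir = ΣF_in − (6.330) = 5.2100 mol/yr.
At steady state the output of the adjacent reservoir equals its input, 5.2100 mol/yr.
τ = M / F = 2.140×10^7 / 5.2100 = 4.107×10^6 yr.

4.11×10^6 yr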